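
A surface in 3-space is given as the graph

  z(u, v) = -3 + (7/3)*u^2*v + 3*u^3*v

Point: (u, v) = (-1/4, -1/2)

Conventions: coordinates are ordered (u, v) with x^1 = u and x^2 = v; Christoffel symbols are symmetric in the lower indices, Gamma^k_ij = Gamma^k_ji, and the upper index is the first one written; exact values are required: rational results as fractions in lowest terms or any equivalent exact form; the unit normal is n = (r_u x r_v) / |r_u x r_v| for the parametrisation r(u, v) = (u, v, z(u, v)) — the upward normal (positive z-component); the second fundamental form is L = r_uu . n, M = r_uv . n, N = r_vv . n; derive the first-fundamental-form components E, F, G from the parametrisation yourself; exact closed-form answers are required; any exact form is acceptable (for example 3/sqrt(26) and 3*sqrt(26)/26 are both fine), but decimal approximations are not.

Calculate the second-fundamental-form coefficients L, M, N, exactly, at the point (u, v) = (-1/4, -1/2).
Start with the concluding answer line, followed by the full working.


Answer: L = -16*sqrt(40589)/40589, M = -116*sqrt(40589)/40589, N = 0

z_u = 29/96, z_v = 19/192, z_uu = -1/12, z_uv = -29/48, z_vv = 0
E = 10057/9216, F = 551/18432, G = 37225/36864; answer radicand W^2 = 40589/36864
unnormalised second-form numerators: l = -1/12, m = -29/48, n = 0; L = l/sqrt(40589/36864), and similarly M = m/sqrt(W^2), N = n/sqrt(W^2)


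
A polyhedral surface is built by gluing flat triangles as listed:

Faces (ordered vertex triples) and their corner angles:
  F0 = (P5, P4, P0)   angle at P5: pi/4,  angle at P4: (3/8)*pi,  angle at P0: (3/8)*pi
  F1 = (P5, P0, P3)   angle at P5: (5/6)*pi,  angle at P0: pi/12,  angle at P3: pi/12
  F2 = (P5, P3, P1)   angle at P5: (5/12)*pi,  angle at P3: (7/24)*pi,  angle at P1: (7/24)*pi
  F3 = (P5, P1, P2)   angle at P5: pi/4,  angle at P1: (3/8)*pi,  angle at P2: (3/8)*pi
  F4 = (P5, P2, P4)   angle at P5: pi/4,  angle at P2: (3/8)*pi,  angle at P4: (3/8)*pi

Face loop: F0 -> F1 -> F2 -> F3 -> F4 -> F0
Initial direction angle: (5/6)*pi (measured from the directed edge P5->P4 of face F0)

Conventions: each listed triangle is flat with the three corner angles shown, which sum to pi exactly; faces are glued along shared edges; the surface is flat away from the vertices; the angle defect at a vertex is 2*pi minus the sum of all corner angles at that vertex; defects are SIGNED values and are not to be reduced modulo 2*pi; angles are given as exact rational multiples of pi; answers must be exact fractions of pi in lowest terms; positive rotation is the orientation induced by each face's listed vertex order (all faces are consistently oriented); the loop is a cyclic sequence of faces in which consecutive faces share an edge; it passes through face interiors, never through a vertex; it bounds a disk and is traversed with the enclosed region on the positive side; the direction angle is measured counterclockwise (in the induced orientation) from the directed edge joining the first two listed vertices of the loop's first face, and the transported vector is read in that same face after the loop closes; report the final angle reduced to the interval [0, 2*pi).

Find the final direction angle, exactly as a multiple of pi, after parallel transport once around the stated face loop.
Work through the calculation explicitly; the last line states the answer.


enclosed vertex P5: corner angles sum to 2*pi, defect = 2*pi - 2*pi = 0
adding the enclosed defects to the starting angle (mod 2*pi, induced orientation) gives the holonomy
final angle = (5/6)*pi + 0 = (5/6)*pi (mod 2*pi)

Answer: final direction angle = (5/6)*pi


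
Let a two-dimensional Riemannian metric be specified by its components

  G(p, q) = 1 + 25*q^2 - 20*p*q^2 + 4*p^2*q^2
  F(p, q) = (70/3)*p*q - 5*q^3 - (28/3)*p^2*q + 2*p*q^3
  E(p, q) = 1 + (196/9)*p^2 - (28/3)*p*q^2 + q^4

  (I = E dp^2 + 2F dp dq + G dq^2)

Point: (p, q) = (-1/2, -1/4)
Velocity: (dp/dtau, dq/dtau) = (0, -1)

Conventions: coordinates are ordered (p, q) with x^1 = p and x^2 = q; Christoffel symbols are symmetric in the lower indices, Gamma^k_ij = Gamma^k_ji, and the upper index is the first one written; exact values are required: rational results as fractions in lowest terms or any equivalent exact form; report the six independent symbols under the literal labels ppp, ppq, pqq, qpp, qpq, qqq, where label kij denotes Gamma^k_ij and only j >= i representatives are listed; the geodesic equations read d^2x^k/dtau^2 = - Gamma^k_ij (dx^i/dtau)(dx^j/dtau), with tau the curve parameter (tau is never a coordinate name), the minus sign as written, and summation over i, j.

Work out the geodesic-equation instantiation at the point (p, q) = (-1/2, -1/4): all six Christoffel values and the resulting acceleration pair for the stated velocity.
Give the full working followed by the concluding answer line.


E = 15529/2304, F = 115/32, G = 13/4 at the point
E_p = -805/36, E_q = -115/48, F_p = -787/96, F_q = -121/8, G_p = -3/2, G_q = -18
EG - F^2 = 20713/2304;  g^inv = (2304/20713) * [[13/4, -115/32], [-115/32, 15529/2304]]
first-kind symbols [ij,l] = (1/2)(d_i g_jl + d_j g_il - d_l g_ij): [pp,p] = E_p/2 = -805/72, [pp,q] = F_p - E_q/2 = -7, [pq,p] = E_q/2 = -115/96, [pq,q] = G_p/2 = -3/4, [qq,p] = F_q - G_p/2 = -115/8, [qq,q] = G_q/2 = -9
Gamma^p_ij = (G*[ij,p] - F*[ij,q])/(EG - F^2), Gamma^q_ij = (E*[ij,q] - F*[ij,p])/(EG - F^2)
Gamma_ppp = -3680/2959, Gamma_ppq = -2760/20713, Gamma_pqq = -33120/20713, Gamma_qpp = -2304/2959, Gamma_qpq = -1728/20713, Gamma_qqq = -20736/20713
d^2p/dtau^2 = -(Gamma_ppp*(0)^2 + 2*Gamma_ppq*(0)*(-1) + Gamma_pqq*(-1)^2) = 33120/20713
d^2q/dtau^2 = -(Gamma_qpp*(0)^2 + 2*Gamma_qpq*(0)*(-1) + Gamma_qqq*(-1)^2) = 20736/20713

Answer: Gamma_ppp = -3680/2959, Gamma_ppq = -2760/20713, Gamma_pqq = -33120/20713, Gamma_qpp = -2304/2959, Gamma_qpq = -1728/20713, Gamma_qqq = -20736/20713; accelerations (d^2p/dtau^2, d^2q/dtau^2) = (33120/20713, 20736/20713)


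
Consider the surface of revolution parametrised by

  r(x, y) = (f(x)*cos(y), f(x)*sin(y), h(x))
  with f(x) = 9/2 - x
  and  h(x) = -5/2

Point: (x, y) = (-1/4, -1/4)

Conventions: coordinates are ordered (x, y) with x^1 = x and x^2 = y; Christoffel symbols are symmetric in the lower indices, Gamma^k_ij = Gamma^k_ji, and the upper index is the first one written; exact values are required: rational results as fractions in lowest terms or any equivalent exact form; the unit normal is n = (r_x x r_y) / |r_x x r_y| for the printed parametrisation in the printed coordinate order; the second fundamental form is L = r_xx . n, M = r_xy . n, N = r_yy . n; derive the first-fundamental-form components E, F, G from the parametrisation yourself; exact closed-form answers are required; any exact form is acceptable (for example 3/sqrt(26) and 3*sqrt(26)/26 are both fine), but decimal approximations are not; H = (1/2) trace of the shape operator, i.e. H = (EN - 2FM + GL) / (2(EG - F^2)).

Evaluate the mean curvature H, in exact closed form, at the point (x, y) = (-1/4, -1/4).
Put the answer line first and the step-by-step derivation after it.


Answer: H = 0

f = 19/4, f' = -1, f'' = 0, h' = 0, h'' = 0
E = 1, F = 0, G = 361/16; answer radicand W^2 = 1
unnormalised second-form numerators: l = 0, m = 0, n = 0; L = l/sqrt(1), and similarly M = m/sqrt(W^2), N = n/sqrt(W^2)
H = (E*n - 2*F*m + G*l) / (2*(EG - F^2)*sqrt(W^2)); E*n - 2*F*m + G*l = 0, EG - F^2 = 361/16, so H = (0)/sqrt(1)


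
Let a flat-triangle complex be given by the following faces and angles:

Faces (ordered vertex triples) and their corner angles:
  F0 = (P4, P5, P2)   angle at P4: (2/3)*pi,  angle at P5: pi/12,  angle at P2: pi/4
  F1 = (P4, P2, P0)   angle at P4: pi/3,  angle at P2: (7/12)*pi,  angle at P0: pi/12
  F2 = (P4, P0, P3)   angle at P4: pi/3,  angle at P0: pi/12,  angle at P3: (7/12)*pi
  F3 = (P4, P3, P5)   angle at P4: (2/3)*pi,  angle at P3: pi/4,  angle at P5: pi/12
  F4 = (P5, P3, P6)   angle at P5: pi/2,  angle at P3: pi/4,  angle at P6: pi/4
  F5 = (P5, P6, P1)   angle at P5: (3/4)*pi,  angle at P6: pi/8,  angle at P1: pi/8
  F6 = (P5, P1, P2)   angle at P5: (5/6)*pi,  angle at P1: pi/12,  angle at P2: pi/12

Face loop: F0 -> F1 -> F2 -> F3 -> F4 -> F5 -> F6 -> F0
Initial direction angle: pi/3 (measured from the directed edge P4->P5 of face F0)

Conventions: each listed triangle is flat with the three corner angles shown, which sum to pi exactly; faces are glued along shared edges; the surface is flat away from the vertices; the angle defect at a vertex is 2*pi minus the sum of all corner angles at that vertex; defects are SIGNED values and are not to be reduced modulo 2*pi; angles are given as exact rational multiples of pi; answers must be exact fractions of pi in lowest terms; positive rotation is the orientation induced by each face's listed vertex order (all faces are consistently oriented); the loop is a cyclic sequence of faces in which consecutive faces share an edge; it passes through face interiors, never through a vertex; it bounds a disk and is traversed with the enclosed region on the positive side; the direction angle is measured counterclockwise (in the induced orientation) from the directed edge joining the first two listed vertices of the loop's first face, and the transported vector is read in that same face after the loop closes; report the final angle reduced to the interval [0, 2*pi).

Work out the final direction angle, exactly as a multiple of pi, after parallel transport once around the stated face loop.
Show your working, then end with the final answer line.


enclosed vertex P4: corner angles sum to 2*pi, defect = 2*pi - 2*pi = 0
enclosed vertex P5: corner angles sum to (9/4)*pi, defect = 2*pi - (9/4)*pi = -pi/4
by Gauss-Bonnet the loop rotates the vector by the enclosed defect sum (positive orientation, mod 2*pi)
final angle = pi/3 - pi/4 = pi/12 (mod 2*pi)

Answer: final direction angle = pi/12


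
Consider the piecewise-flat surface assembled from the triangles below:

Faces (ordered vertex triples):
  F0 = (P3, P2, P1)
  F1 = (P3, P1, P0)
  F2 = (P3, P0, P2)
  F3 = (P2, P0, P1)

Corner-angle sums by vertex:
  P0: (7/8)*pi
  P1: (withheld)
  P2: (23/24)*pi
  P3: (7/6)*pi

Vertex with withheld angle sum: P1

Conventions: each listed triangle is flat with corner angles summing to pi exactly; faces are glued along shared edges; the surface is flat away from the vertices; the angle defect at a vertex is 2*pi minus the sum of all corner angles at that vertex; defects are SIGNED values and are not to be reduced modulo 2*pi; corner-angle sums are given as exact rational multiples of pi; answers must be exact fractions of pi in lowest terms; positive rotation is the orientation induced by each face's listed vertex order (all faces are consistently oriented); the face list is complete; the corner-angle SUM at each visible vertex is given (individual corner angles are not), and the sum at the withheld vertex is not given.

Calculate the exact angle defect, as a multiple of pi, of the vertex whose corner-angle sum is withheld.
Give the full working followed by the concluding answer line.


V = 4, E = 6, F = 4; chi = V - E + F = 2
Gauss-Bonnet: total defect = 2*pi*chi = 4*pi; visible defects sum to 3*pi

Answer: defect(P1) = pi


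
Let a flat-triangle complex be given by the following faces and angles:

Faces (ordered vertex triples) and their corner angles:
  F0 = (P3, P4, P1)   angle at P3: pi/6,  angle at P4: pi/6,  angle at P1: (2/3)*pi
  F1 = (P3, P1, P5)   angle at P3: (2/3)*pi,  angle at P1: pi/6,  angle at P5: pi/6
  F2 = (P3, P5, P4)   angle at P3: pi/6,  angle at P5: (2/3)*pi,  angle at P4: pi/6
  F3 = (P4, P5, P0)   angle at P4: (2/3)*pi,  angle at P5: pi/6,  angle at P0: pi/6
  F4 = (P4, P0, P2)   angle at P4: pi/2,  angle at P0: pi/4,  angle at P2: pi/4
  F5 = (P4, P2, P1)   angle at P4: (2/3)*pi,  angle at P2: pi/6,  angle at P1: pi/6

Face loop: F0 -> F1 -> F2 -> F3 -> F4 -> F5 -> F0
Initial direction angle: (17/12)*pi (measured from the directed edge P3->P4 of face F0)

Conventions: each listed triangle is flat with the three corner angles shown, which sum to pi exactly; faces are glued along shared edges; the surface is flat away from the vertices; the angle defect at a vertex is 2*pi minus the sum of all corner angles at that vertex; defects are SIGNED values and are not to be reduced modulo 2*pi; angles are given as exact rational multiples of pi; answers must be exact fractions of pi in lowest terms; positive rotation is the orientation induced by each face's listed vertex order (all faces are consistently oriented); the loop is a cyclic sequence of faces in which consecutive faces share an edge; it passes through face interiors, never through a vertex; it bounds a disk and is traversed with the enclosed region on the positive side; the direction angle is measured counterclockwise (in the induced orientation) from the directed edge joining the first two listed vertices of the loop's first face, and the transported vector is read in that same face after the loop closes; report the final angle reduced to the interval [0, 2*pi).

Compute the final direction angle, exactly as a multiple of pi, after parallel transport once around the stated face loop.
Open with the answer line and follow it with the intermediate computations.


Answer: final direction angle = pi/4

enclosed vertex P3: corner angles sum to pi, defect = 2*pi - pi = pi
enclosed vertex P4: corner angles sum to (13/6)*pi, defect = 2*pi - (13/6)*pi = -pi/6
the final direction is the initial angle plus the enclosed defects, taken mod 2*pi in the induced orientation
final angle = (17/12)*pi + (5/6)*pi = pi/4 (mod 2*pi)


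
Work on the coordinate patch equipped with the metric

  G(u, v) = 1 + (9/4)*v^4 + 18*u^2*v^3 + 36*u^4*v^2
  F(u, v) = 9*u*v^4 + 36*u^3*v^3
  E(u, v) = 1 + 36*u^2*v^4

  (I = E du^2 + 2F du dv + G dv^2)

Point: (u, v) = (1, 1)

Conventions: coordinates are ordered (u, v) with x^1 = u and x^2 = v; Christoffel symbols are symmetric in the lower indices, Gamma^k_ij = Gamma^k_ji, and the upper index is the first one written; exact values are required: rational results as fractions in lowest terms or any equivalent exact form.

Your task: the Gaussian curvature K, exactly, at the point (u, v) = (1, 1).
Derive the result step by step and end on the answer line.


E = 37, F = 45, G = 229/4, EG - F^2 = 373/4 at the point
E_u = 72, E_v = 144, F_u = 117, F_v = 144, G_u = 180, G_v = 135
E_vv = 432, F_uv = 360, G_uu = 468
Using the Brioschi determinant formula for K from the metric derivatives:
M1 = [[-E_vv/2 + F_uv - G_uu/2, E_u/2, F_u - E_v/2], [F_v - G_u/2, E, F], [G_v/2, F, G]] = [[-90, 36, 45], [54, 37, 45], [135/2, 45, 229/4]]; det M1 = -13374
M2 = [[0, E_v/2, G_u/2], [E_v/2, E, F], [G_u/2, F, G]] = [[0, 72, 90], [72, 37, 45], [90, 45, 229/4]]; det M2 = -13284
det M1 - det M2 = -90; K = -90 / (373/4)^2 = -1440/139129

Answer: K = -1440/139129


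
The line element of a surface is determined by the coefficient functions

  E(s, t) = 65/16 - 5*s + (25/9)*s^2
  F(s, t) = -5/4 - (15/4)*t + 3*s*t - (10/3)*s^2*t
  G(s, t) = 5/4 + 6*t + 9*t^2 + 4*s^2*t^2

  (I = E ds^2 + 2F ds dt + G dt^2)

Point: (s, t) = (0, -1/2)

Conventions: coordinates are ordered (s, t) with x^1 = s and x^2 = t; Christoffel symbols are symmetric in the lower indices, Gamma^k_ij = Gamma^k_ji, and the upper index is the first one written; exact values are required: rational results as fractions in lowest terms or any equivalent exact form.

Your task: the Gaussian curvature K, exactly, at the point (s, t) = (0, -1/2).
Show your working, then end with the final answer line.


E = 65/16, F = 5/8, G = 1/2, EG - F^2 = 105/64 at the point
E_s = -5, E_t = 0, F_s = -3/2, F_t = -15/4, G_s = 0, G_t = -3
E_tt = 0, F_st = 3, G_ss = 2
K follows from Brioschi's formula, (det M1 - det M2)/(EG - F^2)^2.
M1 = [[-E_tt/2 + F_st - G_ss/2, E_s/2, F_s - E_t/2], [F_t - G_s/2, E, F], [G_t/2, F, G]] = [[2, -5/2, -3/2], [-15/4, 65/16, 5/8], [-3/2, 5/8, 1/2]]; det M1 = -75/16
M2 = [[0, E_t/2, G_s/2], [E_t/2, E, F], [G_s/2, F, G]] = [[0, 0, 0], [0, 65/16, 5/8], [0, 5/8, 1/2]]; det M2 = 0
det M1 - det M2 = -75/16; K = -75/16 / (105/64)^2 = -256/147

Answer: K = -256/147


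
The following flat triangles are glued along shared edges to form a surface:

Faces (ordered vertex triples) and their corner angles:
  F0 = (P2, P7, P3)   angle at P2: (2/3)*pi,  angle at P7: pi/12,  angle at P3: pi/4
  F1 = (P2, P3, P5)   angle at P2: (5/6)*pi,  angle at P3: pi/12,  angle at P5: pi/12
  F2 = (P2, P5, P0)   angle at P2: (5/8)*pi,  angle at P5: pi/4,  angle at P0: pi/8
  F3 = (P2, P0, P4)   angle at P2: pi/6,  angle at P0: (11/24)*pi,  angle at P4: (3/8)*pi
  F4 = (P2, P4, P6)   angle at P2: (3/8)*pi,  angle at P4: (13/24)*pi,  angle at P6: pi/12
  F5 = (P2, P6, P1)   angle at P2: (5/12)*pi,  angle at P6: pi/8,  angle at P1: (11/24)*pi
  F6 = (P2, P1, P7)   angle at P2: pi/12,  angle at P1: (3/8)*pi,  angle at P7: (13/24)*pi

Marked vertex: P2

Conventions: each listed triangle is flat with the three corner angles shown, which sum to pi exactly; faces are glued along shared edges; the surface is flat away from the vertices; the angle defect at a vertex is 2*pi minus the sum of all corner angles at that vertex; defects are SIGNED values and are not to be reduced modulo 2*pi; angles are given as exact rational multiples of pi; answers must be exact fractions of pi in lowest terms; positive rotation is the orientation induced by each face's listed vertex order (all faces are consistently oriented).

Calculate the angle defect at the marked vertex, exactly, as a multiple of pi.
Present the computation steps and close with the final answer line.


Sum of corner angles at P2: (19/6)*pi
defect = 2*pi - (19/6)*pi

Answer: defect(P2) = (-7/6)*pi


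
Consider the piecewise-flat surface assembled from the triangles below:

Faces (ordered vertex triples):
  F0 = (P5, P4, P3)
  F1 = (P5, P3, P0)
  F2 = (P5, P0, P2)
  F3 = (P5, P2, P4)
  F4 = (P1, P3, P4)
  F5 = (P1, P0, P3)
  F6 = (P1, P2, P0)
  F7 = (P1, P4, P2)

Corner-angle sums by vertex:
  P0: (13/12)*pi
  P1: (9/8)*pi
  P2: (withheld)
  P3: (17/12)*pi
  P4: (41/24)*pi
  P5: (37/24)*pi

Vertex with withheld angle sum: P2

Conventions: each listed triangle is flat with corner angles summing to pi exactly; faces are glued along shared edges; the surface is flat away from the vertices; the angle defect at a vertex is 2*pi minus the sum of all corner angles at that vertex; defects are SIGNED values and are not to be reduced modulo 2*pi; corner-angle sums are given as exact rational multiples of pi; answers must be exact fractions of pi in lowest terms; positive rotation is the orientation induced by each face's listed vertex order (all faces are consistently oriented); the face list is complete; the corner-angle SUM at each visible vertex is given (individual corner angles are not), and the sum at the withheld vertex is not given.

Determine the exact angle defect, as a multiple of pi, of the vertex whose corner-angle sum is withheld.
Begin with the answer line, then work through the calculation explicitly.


Answer: defect(P2) = (7/8)*pi

V = 6, E = 12, F = 8; chi = V - E + F = 2
Gauss-Bonnet: total defect = 2*pi*chi = 4*pi; visible defects sum to (25/8)*pi


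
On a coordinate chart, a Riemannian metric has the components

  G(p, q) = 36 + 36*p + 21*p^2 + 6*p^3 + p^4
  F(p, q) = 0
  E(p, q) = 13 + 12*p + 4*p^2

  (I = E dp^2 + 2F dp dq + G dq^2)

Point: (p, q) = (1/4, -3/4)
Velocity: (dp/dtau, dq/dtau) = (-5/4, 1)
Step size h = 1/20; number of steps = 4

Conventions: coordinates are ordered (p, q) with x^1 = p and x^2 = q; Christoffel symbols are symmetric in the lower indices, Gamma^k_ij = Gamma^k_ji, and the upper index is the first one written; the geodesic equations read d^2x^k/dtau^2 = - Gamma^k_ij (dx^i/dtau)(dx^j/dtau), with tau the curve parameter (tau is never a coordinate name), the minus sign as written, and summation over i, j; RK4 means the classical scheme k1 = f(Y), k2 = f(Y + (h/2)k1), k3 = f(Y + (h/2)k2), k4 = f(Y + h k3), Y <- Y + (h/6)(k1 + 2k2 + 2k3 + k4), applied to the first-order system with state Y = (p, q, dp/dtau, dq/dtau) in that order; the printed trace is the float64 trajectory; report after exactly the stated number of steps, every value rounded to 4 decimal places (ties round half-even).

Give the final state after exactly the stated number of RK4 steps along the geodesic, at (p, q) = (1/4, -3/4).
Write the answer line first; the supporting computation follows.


Answer: p = 0.0218, q = -0.5238, dp/dtau = -0.9999, dq/dtau = 1.2613

f(Y) = (dp/dtau, dq/dtau, -Gamma^p_ij Y'^i Y'^j, -Gamma^q_ij Y'^i Y'^j) with the Gammas evaluated at the stage position; h = 0.050000; intermediate values shown to 6 dp
step 0: p = 0.2500, q = -0.7500, dp/dtau = -1.2500, dq/dtau = 1.0000
step 1:
  k1: at (p, q) = (0.250000, -0.750000), (dp/dtau, dq/dtau) = (-1.250000, 1.000000); Gamma_ppp = 0.430769, Gamma_ppq = 0.000000, Gamma_pqq = -1.467308, Gamma_qpp = 0.000000, Gamma_qpq = 0.513761, Gamma_qqq = 0.000000; k1 = (-1.250000, 1.000000, 0.794231, 1.284404)
  k2: at (p, q) = (0.218750, -0.725000), (dp/dtau, dq/dtau) = (-1.230144, 1.032110); Gamma_ppp = 0.434675, Gamma_ppq = 0.000000, Gamma_pqq = -1.457053, Gamma_qpp = 0.000000, Gamma_qpq = 0.512746, Gamma_qqq = 0.000000; k2 = (-1.230144, 1.032110, 0.894354, 1.302010)
  k3: at (p, q) = (0.219246, -0.724197), (dp/dtau, dq/dtau) = (-1.227641, 1.032550); Gamma_ppp = 0.434613, Gamma_ppq = 0.000000, Gamma_pqq = -1.457216, Gamma_qpp = 0.000000, Gamma_qpq = 0.512763, Gamma_qqq = 0.000000; k3 = (-1.227641, 1.032550, 0.898619, 1.299959)
  k4: at (p, q) = (0.188618, -0.698372), (dp/dtau, dq/dtau) = (-1.205069, 1.064998); Gamma_ppp = 0.438439, Gamma_ppq = 0.000000, Gamma_pqq = -1.447163, Gamma_qpp = 0.000000, Gamma_qpq = 0.511592, Gamma_qqq = 0.000000; k4 = (-1.205069, 1.064998, 1.004704, 1.313149)
  Y <- Y + (h/6)(k1 + 2k2 + 2k3 + k4): p = 0.1886, q = -0.6984, dp/dtau = -1.2051, dq/dtau = 1.0650
step 2:
  k1: at (p, q) = (0.188578, -0.698381), (dp/dtau, dq/dtau) = (-1.205126, 1.065012); Gamma_ppp = 0.438444, Gamma_ppq = 0.000000, Gamma_pqq = -1.447150, Gamma_qpp = 0.000000, Gamma_qpq = 0.511590, Gamma_qqq = 0.000000; k1 = (-1.205126, 1.065012, 1.004667, 1.313225)
  k2: at (p, q) = (0.158450, -0.671755), (dp/dtau, dq/dtau) = (-1.180009, 1.097843); Gamma_ppp = 0.442200, Gamma_ppq = 0.000000, Gamma_pqq = -1.437249, Gamma_qpp = 0.000000, Gamma_qpq = 0.510256, Gamma_qqq = 0.000000; k2 = (-1.180009, 1.097843, 1.116530, 1.322039)
  k3: at (p, q) = (0.159078, -0.670935), (dp/dtau, dq/dtau) = (-1.177213, 1.098063); Gamma_ppp = 0.442121, Gamma_ppq = 0.000000, Gamma_pqq = -1.437456, Gamma_qpp = 0.000000, Gamma_qpq = 0.510286, Gamma_qqq = 0.000000; k3 = (-1.177213, 1.098063, 1.120498, 1.319247)
  k4: at (p, q) = (0.129717, -0.643478), (dp/dtau, dq/dtau) = (-1.149101, 1.130975); Gamma_ppp = 0.445768, Gamma_ppq = 0.000000, Gamma_pqq = -1.427789, Gamma_qpp = 0.000000, Gamma_qpq = 0.508811, Gamma_qqq = 0.000000; k4 = (-1.149101, 1.130975, 1.237684, 1.322507)
  Y <- Y + (h/6)(k1 + 2k2 + 2k3 + k4): p = 0.1297, q = -0.6435, dp/dtau = -1.1492, dq/dtau = 1.1310
step 3:
  k1: at (p, q) = (0.129672, -0.643482), (dp/dtau, dq/dtau) = (-1.149156, 1.130998); Gamma_ppp = 0.445773, Gamma_ppq = 0.000000, Gamma_pqq = -1.427775, Gamma_qpp = 0.000000, Gamma_qpq = 0.508809, Gamma_qqq = 0.000000; k1 = (-1.149156, 1.130998, 1.237678, 1.322591)
  k2: at (p, q) = (0.100944, -0.615207), (dp/dtau, dq/dtau) = (-1.118214, 1.164063); Gamma_ppp = 0.449322, Gamma_ppq = 0.000000, Gamma_pqq = -1.418290, Gamma_qpp = 0.000000, Gamma_qpq = 0.507188, Gamma_qqq = 0.000000; k2 = (-1.118214, 1.164063, 1.360010, 1.320384)
  k3: at (p, q) = (0.101717, -0.614381), (dp/dtau, dq/dtau) = (-1.115156, 1.164008); Gamma_ppp = 0.449227, Gamma_ppq = 0.000000, Gamma_pqq = -1.418545, Gamma_qpp = 0.000000, Gamma_qpq = 0.507234, Gamma_qqq = 0.000000; k3 = (-1.115156, 1.164008, 1.363361, 1.316830)
  k4: at (p, q) = (0.073915, -0.585282), (dp/dtau, dq/dtau) = (-1.080988, 1.196840); Gamma_ppp = 0.452638, Gamma_ppq = 0.000000, Gamma_pqq = -1.409334, Gamma_qpp = 0.000000, Gamma_qpq = 0.505496, Gamma_qqq = 0.000000; k4 = (-1.080988, 1.196840, 1.489843, 1.307991)
  Y <- Y + (h/6)(k1 + 2k2 + 2k3 + k4): p = 0.0739, q = -0.5853, dp/dtau = -1.0810, dq/dtau = 1.1969
step 4:
  k1: at (p, q) = (0.073865, -0.585283), (dp/dtau, dq/dtau) = (-1.081037, 1.196873); Gamma_ppp = 0.452644, Gamma_ppq = 0.000000, Gamma_pqq = -1.409318, Gamma_qpp = 0.000000, Gamma_qpq = 0.505493, Gamma_qqq = 0.000000; k1 = (-1.081037, 1.196873, 1.489878, 1.308079)
  k2: at (p, q) = (0.046839, -0.555361), (dp/dtau, dq/dtau) = (-1.043790, 1.229575); Gamma_ppp = 0.455930, Gamma_ppq = 0.000000, Gamma_pqq = -1.400323, Gamma_qpp = 0.000000, Gamma_qpq = 0.503634, Gamma_qqq = 0.000000; k2 = (-1.043790, 1.229575, 1.620352, 1.292747)
  k3: at (p, q) = (0.047770, -0.554543), (dp/dtau, dq/dtau) = (-1.040528, 1.229192); Gamma_ppp = 0.455817, Gamma_ppq = 0.000000, Gamma_pqq = -1.400634, Gamma_qpp = 0.000000, Gamma_qpq = 0.503701, Gamma_qqq = 0.000000; k3 = (-1.040528, 1.229192, 1.622723, 1.288476)
  k4: at (p, q) = (0.021839, -0.523823), (dp/dtau, dq/dtau) = (-0.999901, 1.261297); Gamma_ppp = 0.458939, Gamma_ppq = 0.000000, Gamma_pqq = -1.391961, Gamma_qpp = 0.000000, Gamma_qpq = 0.501761, Gamma_qqq = 0.000000; k4 = (-0.999901, 1.261297, 1.755581, 1.265613)
  Y <- Y + (h/6)(k1 + 2k2 + 2k3 + k4): p = 0.0218, q = -0.5238, dp/dtau = -0.9999, dq/dtau = 1.2613


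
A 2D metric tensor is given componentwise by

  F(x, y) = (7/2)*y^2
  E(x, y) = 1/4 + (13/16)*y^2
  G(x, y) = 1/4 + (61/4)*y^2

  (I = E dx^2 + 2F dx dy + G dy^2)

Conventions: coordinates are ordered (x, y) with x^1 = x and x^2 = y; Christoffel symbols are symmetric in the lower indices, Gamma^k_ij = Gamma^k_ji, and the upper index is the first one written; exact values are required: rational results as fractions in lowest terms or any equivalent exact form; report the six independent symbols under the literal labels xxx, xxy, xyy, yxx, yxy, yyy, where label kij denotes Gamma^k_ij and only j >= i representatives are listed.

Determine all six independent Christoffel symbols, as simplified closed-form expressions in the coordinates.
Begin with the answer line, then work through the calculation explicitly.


Answer: Gamma_xxx = 182*y^3/(9*y^4 + 257*y^2 + 4), Gamma_xxy = (793*y^3 + 13*y)/(9*y^4 + 257*y^2 + 4), Gamma_xyy = (3416*y^3 + 112*y)/(9*y^4 + 257*y^2 + 4), Gamma_yxx = (-169*y^3 - 52*y)/(36*y^4 + 1028*y^2 + 16), Gamma_yxy = -182*y^3/(9*y^4 + 257*y^2 + 4), Gamma_yyy = (-775*y^3 + 244*y)/(9*y^4 + 257*y^2 + 4)

E = 1/4 + (13/16)*y^2; F = (7/2)*y^2; G = 1/4 + (61/4)*y^2
Gamma^k_ij = (1/2) g^{kl} (d_i g_jl + d_j g_il - d_l g_ij), with g^inv = (1/(EG-F^2)) [[G, -F], [-F, E]]
first partials: E_x = 0, E_y = (13/8)*y, F_x = 0, F_y = 7*y, G_x = 0, G_y = (61/2)*y
D = EG - F^2 = 1/16 + (257/64)*y^2 + (9/64)*y^4
expanded: Gamma^x_xx = (G E_x - 2F F_x + F E_y)/(2D), Gamma^x_xy = (G E_y - F G_x)/(2D), Gamma^x_yy = (2G F_y - G G_x - F G_y)/(2D), Gamma^y_xx = (2E F_x - E E_y - F E_x)/(2D), Gamma^y_xy = (E G_x - F E_y)/(2D), Gamma^y_yy = (E G_y - 2F F_y + F G_x)/(2D); substitute and cancel common factors


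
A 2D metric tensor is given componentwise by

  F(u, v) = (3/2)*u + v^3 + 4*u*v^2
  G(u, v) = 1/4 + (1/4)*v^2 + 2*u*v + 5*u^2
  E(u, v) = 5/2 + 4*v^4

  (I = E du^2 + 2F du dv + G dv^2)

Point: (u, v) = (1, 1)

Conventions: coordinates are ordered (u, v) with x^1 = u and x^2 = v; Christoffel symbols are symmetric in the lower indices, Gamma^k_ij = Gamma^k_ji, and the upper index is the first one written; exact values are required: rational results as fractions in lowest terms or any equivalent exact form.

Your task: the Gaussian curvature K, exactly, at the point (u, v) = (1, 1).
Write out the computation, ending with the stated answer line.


E = 13/2, F = 13/2, G = 15/2, EG - F^2 = 13/2 at the point
E_u = 0, E_v = 16, F_u = 11/2, F_v = 11, G_u = 12, G_v = 5/2
E_vv = 48, F_uv = 8, G_uu = 10
Using the Brioschi determinant formula for K from the metric derivatives:
M1 = [[-E_vv/2 + F_uv - G_uu/2, E_u/2, F_u - E_v/2], [F_v - G_u/2, E, F], [G_v/2, F, G]] = [[-21, 0, -5/2], [5, 13/2, 13/2], [5/4, 13/2, 15/2]]; det M1 = -3159/16
M2 = [[0, E_v/2, G_u/2], [E_v/2, E, F], [G_u/2, F, G]] = [[0, 8, 6], [8, 13/2, 13/2], [6, 13/2, 15/2]]; det M2 = -90
det M1 - det M2 = -1719/16; K = -1719/16 / (13/2)^2 = -1719/676

Answer: K = -1719/676


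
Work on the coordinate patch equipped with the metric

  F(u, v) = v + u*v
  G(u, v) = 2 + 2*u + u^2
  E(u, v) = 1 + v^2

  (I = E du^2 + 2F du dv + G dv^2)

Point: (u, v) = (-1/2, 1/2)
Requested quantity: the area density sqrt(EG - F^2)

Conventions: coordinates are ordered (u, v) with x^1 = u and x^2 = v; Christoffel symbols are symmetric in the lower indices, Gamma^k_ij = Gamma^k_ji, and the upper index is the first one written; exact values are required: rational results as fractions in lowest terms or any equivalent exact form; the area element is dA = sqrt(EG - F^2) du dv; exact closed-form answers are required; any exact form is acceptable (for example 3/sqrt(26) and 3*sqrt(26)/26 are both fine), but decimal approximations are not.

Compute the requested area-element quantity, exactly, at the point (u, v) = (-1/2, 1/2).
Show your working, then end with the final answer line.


E = 5/4, F = 1/4, G = 5/4; EG - F^2 = 3/2

Answer: sqrt(EG - F^2) = sqrt(6)/2


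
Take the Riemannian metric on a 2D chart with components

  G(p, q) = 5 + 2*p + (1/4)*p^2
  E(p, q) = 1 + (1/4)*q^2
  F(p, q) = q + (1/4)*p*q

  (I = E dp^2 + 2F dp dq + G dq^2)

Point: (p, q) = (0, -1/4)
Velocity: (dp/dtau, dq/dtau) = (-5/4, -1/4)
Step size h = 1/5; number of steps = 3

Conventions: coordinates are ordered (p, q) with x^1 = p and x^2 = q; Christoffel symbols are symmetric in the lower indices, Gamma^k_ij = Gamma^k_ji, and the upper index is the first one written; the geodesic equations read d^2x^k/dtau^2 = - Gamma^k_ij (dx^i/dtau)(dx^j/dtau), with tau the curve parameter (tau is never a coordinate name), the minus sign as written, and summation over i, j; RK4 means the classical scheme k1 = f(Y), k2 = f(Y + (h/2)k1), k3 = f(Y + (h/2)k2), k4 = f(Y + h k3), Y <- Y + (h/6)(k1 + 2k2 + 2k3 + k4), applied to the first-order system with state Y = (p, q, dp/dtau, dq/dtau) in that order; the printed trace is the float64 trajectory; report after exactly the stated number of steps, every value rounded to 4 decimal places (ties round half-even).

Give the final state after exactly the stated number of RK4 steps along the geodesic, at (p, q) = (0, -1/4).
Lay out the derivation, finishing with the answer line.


f(Y) = (dp/dtau, dq/dtau, -Gamma^p_ij Y'^i Y'^j, -Gamma^q_ij Y'^i Y'^j) with the Gammas evaluated at the stage position; h = 0.200000; intermediate values shown to 6 dp
step 0: p = 0.0000, q = -0.2500, dp/dtau = -1.2500, dq/dtau = -0.2500
step 1:
  k1: at (p, q) = (0.000000, -0.250000), (dp/dtau, dq/dtau) = (-1.250000, -0.250000); Gamma_ppp = 0.000000, Gamma_ppq = -0.012461, Gamma_pqq = 0.000000, Gamma_qpp = 0.000000, Gamma_qpq = 0.199377, Gamma_qqq = 0.000000; k1 = (-1.250000, -0.250000, 0.007788, -0.124611)
  k2: at (p, q) = (-0.125000, -0.275000), (dp/dtau, dq/dtau) = (-1.249221, -0.262461); Gamma_ppp = 0.000000, Gamma_ppq = -0.014405, Gamma_pqq = 0.000000, Gamma_qpp = 0.000000, Gamma_qpq = 0.202973, Gamma_qqq = 0.000000; k2 = (-1.249221, -0.262461, 0.009446, -0.133098)
  k3: at (p, q) = (-0.124922, -0.276246), (dp/dtau, dq/dtau) = (-1.249055, -0.263310); Gamma_ppp = 0.000000, Gamma_ppq = -0.014469, Gamma_pqq = 0.000000, Gamma_qpp = 0.000000, Gamma_qpq = 0.202963, Gamma_qqq = 0.000000; k3 = (-1.249055, -0.263310, 0.009517, -0.133504)
  k4: at (p, q) = (-0.249811, -0.302662), (dp/dtau, dq/dtau) = (-1.248097, -0.276701); Gamma_ppp = 0.000000, Gamma_ppq = -0.016671, Gamma_pqq = 0.000000, Gamma_qpp = 0.000000, Gamma_qpq = 0.206559, Gamma_qqq = 0.000000; k4 = (-1.248097, -0.276701, 0.011514, -0.142670)
  Y <- Y + (h/6)(k1 + 2k2 + 2k3 + k4): p = -0.2498, q = -0.3026, dp/dtau = -1.2481, dq/dtau = -0.2767
step 2:
  k1: at (p, q) = (-0.249822, -0.302608), (dp/dtau, dq/dtau) = (-1.248092, -0.276683); Gamma_ppp = 0.000000, Gamma_ppq = -0.016668, Gamma_pqq = 0.000000, Gamma_qpp = 0.000000, Gamma_qpq = 0.206560, Gamma_qqq = 0.000000; k1 = (-1.248092, -0.276683, 0.011512, -0.142661)
  k2: at (p, q) = (-0.374631, -0.330276), (dp/dtau, dq/dtau) = (-1.246941, -0.290949); Gamma_ppp = 0.000000, Gamma_ppq = -0.019144, Gamma_pqq = 0.000000, Gamma_qpp = 0.000000, Gamma_qpq = 0.210137, Gamma_qqq = 0.000000; k2 = (-1.246941, -0.290949, 0.013891, -0.152474)
  k3: at (p, q) = (-0.374516, -0.331703), (dp/dtau, dq/dtau) = (-1.246703, -0.291930); Gamma_ppp = 0.000000, Gamma_ppq = -0.019225, Gamma_pqq = 0.000000, Gamma_qpp = 0.000000, Gamma_qpq = 0.210122, Gamma_qqq = 0.000000; k3 = (-1.246703, -0.291930, 0.013994, -0.152948)
  k4: at (p, q) = (-0.499162, -0.360994), (dp/dtau, dq/dtau) = (-1.245294, -0.307272); Gamma_ppp = 0.000000, Gamma_ppq = -0.022030, Gamma_pqq = 0.000000, Gamma_qpp = 0.000000, Gamma_qpq = 0.213646, Gamma_qqq = 0.000000; k4 = (-1.245294, -0.307272, 0.016860, -0.163501)
  Y <- Y + (h/6)(k1 + 2k2 + 2k3 + k4): p = -0.4992, q = -0.3609, dp/dtau = -1.2453, dq/dtau = -0.3072
step 3:
  k1: at (p, q) = (-0.499177, -0.360932), (dp/dtau, dq/dtau) = (-1.245288, -0.307250); Gamma_ppp = 0.000000, Gamma_ppq = -0.022027, Gamma_pqq = 0.000000, Gamma_qpp = 0.000000, Gamma_qpq = 0.213647, Gamma_qqq = 0.000000; k1 = (-1.245288, -0.307250, 0.016856, -0.163489)
  k2: at (p, q) = (-0.623706, -0.391657), (dp/dtau, dq/dtau) = (-1.243602, -0.323599); Gamma_ppp = 0.000000, Gamma_ppq = -0.025182, Gamma_pqq = 0.000000, Gamma_qpp = 0.000000, Gamma_qpq = 0.217087, Gamma_qqq = 0.000000; k2 = (-1.243602, -0.323599, 0.020268, -0.174723)
  k3: at (p, q) = (-0.623538, -0.393292), (dp/dtau, dq/dtau) = (-1.243261, -0.324722); Gamma_ppp = 0.000000, Gamma_ppq = -0.025284, Gamma_pqq = 0.000000, Gamma_qpp = 0.000000, Gamma_qpq = 0.217064, Gamma_qqq = 0.000000; k3 = (-1.243261, -0.324722, 0.020415, -0.175263)
  k4: at (p, q) = (-0.747830, -0.425876), (dp/dtau, dq/dtau) = (-1.241205, -0.342302); Gamma_ppp = 0.000000, Gamma_ppq = -0.028857, Gamma_pqq = 0.000000, Gamma_qpp = 0.000000, Gamma_qpq = 0.220367, Gamma_qqq = 0.000000; k4 = (-1.241205, -0.342302, 0.024521, -0.187253)
  Y <- Y + (h/6)(k1 + 2k2 + 2k3 + k4): p = -0.7479, q = -0.4258, dp/dtau = -1.2412, dq/dtau = -0.3423

Answer: p = -0.7479, q = -0.4258, dp/dtau = -1.2412, dq/dtau = -0.3423


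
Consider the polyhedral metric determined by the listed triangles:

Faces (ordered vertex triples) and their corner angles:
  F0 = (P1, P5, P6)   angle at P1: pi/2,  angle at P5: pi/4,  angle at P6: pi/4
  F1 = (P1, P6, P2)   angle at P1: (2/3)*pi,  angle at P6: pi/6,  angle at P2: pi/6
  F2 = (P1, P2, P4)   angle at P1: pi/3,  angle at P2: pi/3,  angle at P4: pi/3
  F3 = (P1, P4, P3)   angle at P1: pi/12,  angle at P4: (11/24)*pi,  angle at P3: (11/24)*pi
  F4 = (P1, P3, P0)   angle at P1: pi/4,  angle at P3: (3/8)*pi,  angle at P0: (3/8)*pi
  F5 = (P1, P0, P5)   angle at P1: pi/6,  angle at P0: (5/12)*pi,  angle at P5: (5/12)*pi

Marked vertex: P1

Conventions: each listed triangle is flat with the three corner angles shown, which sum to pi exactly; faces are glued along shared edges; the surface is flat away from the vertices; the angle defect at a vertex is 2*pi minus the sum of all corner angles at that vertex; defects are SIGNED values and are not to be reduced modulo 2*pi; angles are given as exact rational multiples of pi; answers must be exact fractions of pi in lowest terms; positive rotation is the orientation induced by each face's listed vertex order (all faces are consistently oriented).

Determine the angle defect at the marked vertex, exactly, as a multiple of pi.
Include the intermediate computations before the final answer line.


Sum of corner angles at P1: 2*pi
defect = 2*pi - 2*pi

Answer: defect(P1) = 0


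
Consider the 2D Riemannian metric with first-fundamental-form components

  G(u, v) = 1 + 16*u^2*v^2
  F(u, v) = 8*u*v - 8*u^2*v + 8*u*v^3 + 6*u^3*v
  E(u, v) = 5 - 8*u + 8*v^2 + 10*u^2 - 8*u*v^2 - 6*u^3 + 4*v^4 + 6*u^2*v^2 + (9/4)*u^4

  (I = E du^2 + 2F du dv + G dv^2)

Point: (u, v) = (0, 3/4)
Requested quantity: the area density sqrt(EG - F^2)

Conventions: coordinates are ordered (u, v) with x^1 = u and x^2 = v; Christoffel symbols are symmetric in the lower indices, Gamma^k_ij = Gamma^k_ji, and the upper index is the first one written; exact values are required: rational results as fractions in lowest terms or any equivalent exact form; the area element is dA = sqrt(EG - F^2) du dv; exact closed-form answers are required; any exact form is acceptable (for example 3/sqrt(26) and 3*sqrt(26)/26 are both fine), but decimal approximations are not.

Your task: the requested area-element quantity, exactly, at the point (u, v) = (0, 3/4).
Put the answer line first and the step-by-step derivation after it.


Answer: sqrt(EG - F^2) = sqrt(689)/8

E = 689/64, F = 0, G = 1; EG - F^2 = 689/64


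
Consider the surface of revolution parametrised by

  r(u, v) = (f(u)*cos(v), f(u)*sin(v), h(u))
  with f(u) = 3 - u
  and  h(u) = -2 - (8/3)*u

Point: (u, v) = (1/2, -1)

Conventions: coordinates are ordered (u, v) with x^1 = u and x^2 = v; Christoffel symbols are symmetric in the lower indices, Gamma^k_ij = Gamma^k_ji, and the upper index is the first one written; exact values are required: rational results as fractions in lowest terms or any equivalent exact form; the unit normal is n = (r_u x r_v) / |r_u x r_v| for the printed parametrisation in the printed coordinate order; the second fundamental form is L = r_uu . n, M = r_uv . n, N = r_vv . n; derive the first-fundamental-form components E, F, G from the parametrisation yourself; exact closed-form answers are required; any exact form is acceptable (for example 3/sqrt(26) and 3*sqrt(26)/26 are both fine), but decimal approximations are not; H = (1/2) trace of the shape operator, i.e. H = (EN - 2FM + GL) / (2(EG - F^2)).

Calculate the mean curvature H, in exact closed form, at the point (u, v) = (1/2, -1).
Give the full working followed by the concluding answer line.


f = 5/2, f' = -1, f'' = 0, h' = -8/3, h'' = 0
E = 73/9, F = 0, G = 25/4; answer radicand W^2 = 73/9
unnormalised second-form numerators: l = 0, m = 0, n = -20/3; L = l/sqrt(73/9), and similarly M = m/sqrt(W^2), N = n/sqrt(W^2)
H = (E*n - 2*F*m + G*l) / (2*(EG - F^2)*sqrt(W^2)); E*n - 2*F*m + G*l = -1460/27, EG - F^2 = 1825/36, so H = (-8/15)/sqrt(73/9)

Answer: H = -8*sqrt(73)/365


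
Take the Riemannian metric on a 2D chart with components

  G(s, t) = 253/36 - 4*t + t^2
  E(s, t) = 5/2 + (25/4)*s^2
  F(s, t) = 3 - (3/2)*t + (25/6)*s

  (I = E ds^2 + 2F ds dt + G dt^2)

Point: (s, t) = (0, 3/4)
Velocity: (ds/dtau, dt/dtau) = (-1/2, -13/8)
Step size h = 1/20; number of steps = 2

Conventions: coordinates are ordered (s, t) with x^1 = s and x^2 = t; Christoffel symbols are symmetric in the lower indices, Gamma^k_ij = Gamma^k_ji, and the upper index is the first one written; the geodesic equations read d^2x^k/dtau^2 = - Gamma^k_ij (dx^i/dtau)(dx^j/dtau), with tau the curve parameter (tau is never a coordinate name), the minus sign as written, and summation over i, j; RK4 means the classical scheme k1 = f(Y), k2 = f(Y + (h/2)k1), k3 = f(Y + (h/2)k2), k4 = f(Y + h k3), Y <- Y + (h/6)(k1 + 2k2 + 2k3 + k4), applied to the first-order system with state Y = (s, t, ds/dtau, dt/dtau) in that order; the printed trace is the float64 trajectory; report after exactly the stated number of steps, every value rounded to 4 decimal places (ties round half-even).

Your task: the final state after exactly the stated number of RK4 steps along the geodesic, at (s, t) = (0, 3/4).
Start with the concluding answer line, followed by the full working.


Answer: s = -0.0416, t = 0.5869, ds/dtau = -0.3343, dt/dtau = -1.6323

f(Y) = (ds/dtau, dt/dtau, -Gamma^s_ij Y'^i Y'^j, -Gamma^t_ij Y'^i Y'^j) with the Gammas evaluated at the stage position; h = 0.050000; intermediate values shown to 6 dp
step 0: s = 0.0000, t = 0.7500, ds/dtau = -0.5000, dt/dtau = -1.6250
step 1:
  k1: at (s, t) = (0.000000, 0.750000), (ds/dtau, dt/dtau) = (-0.500000, -1.625000); Gamma_sss = -0.981461, Gamma_sst = 0.000000, Gamma_stt = -0.570556, Gamma_tss = 1.308615, Gamma_tst = 0.000000, Gamma_ttt = -0.039258; k1 = (-0.500000, -1.625000, 1.751990, -0.223487)
  k2: at (s, t) = (-0.012500, 0.709375), (ds/dtau, dt/dtau) = (-0.456200, -1.630587); Gamma_sss = -1.003256, Gamma_sst = 0.000000, Gamma_stt = -0.562787, Gamma_tss = 1.290437, Gamma_tst = 0.000000, Gamma_ttt = -0.049093; k2 = (-0.456200, -1.630587, 1.705142, -0.138035)
  k3: at (s, t) = (-0.011405, 0.709235), (ds/dtau, dt/dtau) = (-0.457371, -1.628451); Gamma_sss = -1.003956, Gamma_sst = 0.000000, Gamma_stt = -0.563297, Gamma_tss = 1.291640, Gamma_tst = 0.000000, Gamma_ttt = -0.048341; k3 = (-0.457371, -1.628451, 1.703798, -0.142003)
  k4: at (s, t) = (-0.022869, 0.668577), (ds/dtau, dt/dtau) = (-0.414810, -1.632100); Gamma_sss = -1.025080, Gamma_sst = 0.000000, Gamma_stt = -0.555789, Gamma_tss = 1.274088, Gamma_tst = 0.000000, Gamma_ttt = -0.057160; k4 = (-0.414810, -1.632100, 1.656867, -0.066968)
  Y <- Y + (h/6)(k1 + 2k2 + 2k3 + k4): s = -0.0228, t = 0.6685, ds/dtau = -0.4148, dt/dtau = -1.6321
step 2:
  k1: at (s, t) = (-0.022850, 0.668540), (ds/dtau, dt/dtau) = (-0.414777, -1.632088); Gamma_sss = -1.025116, Gamma_sst = 0.000000, Gamma_stt = -0.555796, Gamma_tss = 1.274105, Gamma_tst = 0.000000, Gamma_ttt = -0.057148; k1 = (-0.414777, -1.632088, 1.656842, -0.066970)
  k2: at (s, t) = (-0.033219, 0.627738), (ds/dtau, dt/dtau) = (-0.373356, -1.633762); Gamma_sss = -1.045771, Gamma_sst = 0.000000, Gamma_stt = -0.548608, Gamma_tss = 1.257315, Gamma_tst = 0.000000, Gamma_ttt = -0.064947; k2 = (-0.373356, -1.633762, 1.610108, -0.001909)
  k3: at (s, t) = (-0.032184, 0.627696), (ds/dtau, dt/dtau) = (-0.374525, -1.632135); Gamma_sss = -1.046462, Gamma_sst = 0.000000, Gamma_stt = -0.549108, Gamma_tss = 1.258489, Gamma_tst = 0.000000, Gamma_ttt = -0.064269; k3 = (-0.374525, -1.632135, 1.609535, -0.005323)
  k4: at (s, t) = (-0.041576, 0.586933), (ds/dtau, dt/dtau) = (-0.334300, -1.632354); Gamma_sss = -1.066635, Gamma_sst = 0.000000, Gamma_stt = -0.542235, Gamma_tss = 1.242450, Gamma_tst = 0.000000, Gamma_ttt = -0.071186; k4 = (-0.334300, -1.632354, 1.564032, 0.050830)
  Y <- Y + (h/6)(k1 + 2k2 + 2k3 + k4): s = -0.0416, t = 0.5869, ds/dtau = -0.3343, dt/dtau = -1.6323
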